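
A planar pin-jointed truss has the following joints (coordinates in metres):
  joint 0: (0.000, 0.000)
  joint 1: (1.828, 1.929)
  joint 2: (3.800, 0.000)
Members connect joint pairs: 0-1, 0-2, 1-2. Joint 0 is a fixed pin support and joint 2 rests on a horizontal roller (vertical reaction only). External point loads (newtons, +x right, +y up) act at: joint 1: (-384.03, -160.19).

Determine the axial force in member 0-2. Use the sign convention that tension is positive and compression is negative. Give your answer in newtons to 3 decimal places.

N=3 nodes, M=3 members, R=3 reactions → 2N=6, M+R=6
member 0 (0-1): L=2.6576, (cx,cy)=(0.6878,0.7259)
member 1 (0-2): L=3.8000, (cx,cy)=(1.0000,0.0000)
member 2 (1-2): L=2.7586, (cx,cy)=(0.7149,-0.6993)
solve A·x = −loads:
  F[0-1] = -383.1019 N (compression)
  F[0-2] = -120.5138 N (compression)
  F[1-2] = +168.5843 N (tension)
  Rx@0 = +384.0300 N
  Ry@0 = +278.0759 N
  Ry@2 = -117.8859 N

-120.514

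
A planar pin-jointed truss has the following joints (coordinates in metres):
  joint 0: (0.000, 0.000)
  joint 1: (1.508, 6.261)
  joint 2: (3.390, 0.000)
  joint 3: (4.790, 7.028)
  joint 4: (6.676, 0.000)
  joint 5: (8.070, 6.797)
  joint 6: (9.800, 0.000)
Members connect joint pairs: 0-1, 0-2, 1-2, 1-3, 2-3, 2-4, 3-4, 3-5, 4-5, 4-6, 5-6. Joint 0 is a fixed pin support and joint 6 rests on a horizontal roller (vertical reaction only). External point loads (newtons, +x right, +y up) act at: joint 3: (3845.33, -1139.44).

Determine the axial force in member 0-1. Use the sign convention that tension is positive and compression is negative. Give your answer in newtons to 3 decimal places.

2237.344

N=7 nodes, M=11 members, R=3 reactions → 2N=14, M+R=14
member 0 (0-1): L=6.4400, (cx,cy)=(0.2342,0.9722)
member 1 (0-2): L=3.3900, (cx,cy)=(1.0000,0.0000)
member 2 (1-2): L=6.5377, (cx,cy)=(0.2879,-0.9577)
member 3 (1-3): L=3.3704, (cx,cy)=(0.9738,0.2276)
member 4 (2-3): L=7.1661, (cx,cy)=(0.1954,0.9807)
member 5 (2-4): L=3.2860, (cx,cy)=(1.0000,0.0000)
member 6 (3-4): L=7.2767, (cx,cy)=(0.2592,-0.9658)
member 7 (3-5): L=3.2881, (cx,cy)=(0.9975,-0.0703)
member 8 (4-5): L=6.9385, (cx,cy)=(0.2009,0.9796)
member 9 (4-6): L=3.1240, (cx,cy)=(1.0000,0.0000)
member 10 (5-6): L=7.0137, (cx,cy)=(0.2467,-0.9691)
solve A·x = −loads:
  F[0-1] = +2237.3437 N (tension)
  F[0-2] = +3321.4340 N (tension)
  F[1-2] = -2002.7495 N (compression)
  F[1-3] = +1130.0721 N (tension)
  F[2-3] = +1955.6581 N (tension)
  F[2-4] = +2362.8418 N (tension)
  F[3-4] = -3322.3509 N (compression)
  F[3-5] = -1505.4585 N (compression)
  F[4-5] = +3275.6083 N (tension)
  F[4-6] = +843.6407 N (tension)
  F[5-6] = -3420.2601 N (compression)
  Rx@0 = -3845.3300 N
  Ry@0 = -2175.1413 N
  Ry@6 = +3314.5813 N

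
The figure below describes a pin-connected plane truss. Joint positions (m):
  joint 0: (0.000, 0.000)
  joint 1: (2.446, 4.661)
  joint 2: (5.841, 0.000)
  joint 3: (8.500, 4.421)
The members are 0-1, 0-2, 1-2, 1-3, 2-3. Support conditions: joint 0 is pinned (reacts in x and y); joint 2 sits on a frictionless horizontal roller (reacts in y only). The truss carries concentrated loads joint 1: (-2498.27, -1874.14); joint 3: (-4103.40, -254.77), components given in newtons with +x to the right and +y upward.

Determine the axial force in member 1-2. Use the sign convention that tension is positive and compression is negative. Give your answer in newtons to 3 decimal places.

N=4 nodes, M=5 members, R=3 reactions → 2N=8, M+R=8
member 0 (0-1): L=5.2638, (cx,cy)=(0.4647,0.8855)
member 1 (0-2): L=5.8410, (cx,cy)=(1.0000,0.0000)
member 2 (1-2): L=5.7664, (cx,cy)=(0.5888,-0.8083)
member 3 (1-3): L=6.0588, (cx,cy)=(0.9992,-0.0396)
member 4 (2-3): L=5.1590, (cx,cy)=(0.5154,0.8569)
solve A·x = −loads:
  F[0-1] = -6858.1420 N (compression)
  F[0-2] = -3414.8201 N (compression)
  F[1-2] = +5383.5201 N (tension)
  F[1-3] = -3861.2080 N (compression)
  F[2-3] = -475.7837 N (compression)
  Rx@0 = +6601.6700 N
  Ry@0 = +6072.7341 N
  Ry@2 = -3943.8241 N

5383.520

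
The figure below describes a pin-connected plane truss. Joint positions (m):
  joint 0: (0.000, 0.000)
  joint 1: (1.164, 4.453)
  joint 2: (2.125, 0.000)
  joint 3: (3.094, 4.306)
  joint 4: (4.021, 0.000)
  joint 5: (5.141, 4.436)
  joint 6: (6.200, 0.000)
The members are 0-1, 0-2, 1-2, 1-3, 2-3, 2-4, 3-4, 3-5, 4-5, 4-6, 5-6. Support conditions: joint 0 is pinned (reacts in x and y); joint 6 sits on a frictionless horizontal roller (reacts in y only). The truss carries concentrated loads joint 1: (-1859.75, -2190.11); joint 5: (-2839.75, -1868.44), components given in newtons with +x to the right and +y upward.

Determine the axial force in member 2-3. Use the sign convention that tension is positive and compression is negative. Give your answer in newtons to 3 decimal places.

N=7 nodes, M=11 members, R=3 reactions → 2N=14, M+R=14
member 0 (0-1): L=4.6026, (cx,cy)=(0.2529,0.9675)
member 1 (0-2): L=2.1250, (cx,cy)=(1.0000,0.0000)
member 2 (1-2): L=4.5555, (cx,cy)=(0.2110,-0.9775)
member 3 (1-3): L=1.9356, (cx,cy)=(0.9971,-0.0759)
member 4 (2-3): L=4.4137, (cx,cy)=(0.2195,0.9756)
member 5 (2-4): L=1.8960, (cx,cy)=(1.0000,0.0000)
member 6 (3-4): L=4.4047, (cx,cy)=(0.2105,-0.9776)
member 7 (3-5): L=2.0511, (cx,cy)=(0.9980,0.0634)
member 8 (4-5): L=4.5752, (cx,cy)=(0.2448,0.9696)
member 9 (4-6): L=2.1790, (cx,cy)=(1.0000,0.0000)
member 10 (5-6): L=4.5607, (cx,cy)=(0.2322,-0.9727)
solve A·x = −loads:
  F[0-1] = -5649.2340 N (compression)
  F[0-2] = -3270.8117 N (compression)
  F[1-2] = +3372.7404 N (tension)
  F[1-3] = -281.2403 N (compression)
  F[2-3] = -3379.2871 N (compression)
  F[2-4] = -1817.4179 N (compression)
  F[3-4] = +3239.8168 N (tension)
  F[3-5] = -1707.6149 N (compression)
  F[4-5] = -3266.6439 N (compression)
  F[4-6] = -335.9011 N (compression)
  F[5-6] = +1446.5809 N (tension)
  Rx@0 = +4699.5000 N
  Ry@0 = +5465.5919 N
  Ry@6 = -1407.0419 N

-3379.287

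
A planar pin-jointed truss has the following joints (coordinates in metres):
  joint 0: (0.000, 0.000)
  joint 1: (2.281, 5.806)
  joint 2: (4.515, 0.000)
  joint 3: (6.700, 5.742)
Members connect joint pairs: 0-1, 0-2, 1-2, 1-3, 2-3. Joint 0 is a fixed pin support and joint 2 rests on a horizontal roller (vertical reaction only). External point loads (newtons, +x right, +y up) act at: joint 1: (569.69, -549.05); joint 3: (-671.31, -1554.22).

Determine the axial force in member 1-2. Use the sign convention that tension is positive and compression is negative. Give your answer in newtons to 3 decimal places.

-972.065

N=4 nodes, M=5 members, R=3 reactions → 2N=8, M+R=8
member 0 (0-1): L=6.2380, (cx,cy)=(0.3657,0.9307)
member 1 (0-2): L=4.5150, (cx,cy)=(1.0000,0.0000)
member 2 (1-2): L=6.2210, (cx,cy)=(0.3591,-0.9333)
member 3 (1-3): L=4.4195, (cx,cy)=(0.9999,-0.0145)
member 4 (2-3): L=6.1437, (cx,cy)=(0.3557,0.9346)
solve A·x = −loads:
  F[0-1] = +386.0603 N (tension)
  F[0-2] = -242.7877 N (compression)
  F[1-2] = -972.0648 N (compression)
  F[1-3] = -79.4540 N (compression)
  F[2-3] = -1664.1758 N (compression)
  Rx@0 = +101.6200 N
  Ry@0 = -359.3247 N
  Ry@2 = +2462.5947 N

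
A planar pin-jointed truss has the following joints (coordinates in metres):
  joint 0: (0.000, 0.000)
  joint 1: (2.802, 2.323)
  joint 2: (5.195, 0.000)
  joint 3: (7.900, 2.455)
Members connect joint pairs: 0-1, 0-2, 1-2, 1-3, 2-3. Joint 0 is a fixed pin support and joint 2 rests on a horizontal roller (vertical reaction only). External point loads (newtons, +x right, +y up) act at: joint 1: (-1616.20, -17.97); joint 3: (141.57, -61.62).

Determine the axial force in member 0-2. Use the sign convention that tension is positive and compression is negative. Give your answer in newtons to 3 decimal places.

-712.322

N=4 nodes, M=5 members, R=3 reactions → 2N=8, M+R=8
member 0 (0-1): L=3.6397, (cx,cy)=(0.7698,0.6382)
member 1 (0-2): L=5.1950, (cx,cy)=(1.0000,0.0000)
member 2 (1-2): L=3.3351, (cx,cy)=(0.7175,-0.6965)
member 3 (1-3): L=5.0997, (cx,cy)=(0.9997,0.0259)
member 4 (2-3): L=3.6530, (cx,cy)=(0.7405,0.6721)
solve A·x = −loads:
  F[0-1] = -990.2158 N (compression)
  F[0-2] = -712.3220 N (compression)
  F[1-2] = +889.5538 N (tension)
  F[1-3] = +215.6886 N (tension)
  F[2-3] = -99.9954 N (compression)
  Rx@0 = +1474.6300 N
  Ry@0 = +631.9920 N
  Ry@2 = -552.4020 N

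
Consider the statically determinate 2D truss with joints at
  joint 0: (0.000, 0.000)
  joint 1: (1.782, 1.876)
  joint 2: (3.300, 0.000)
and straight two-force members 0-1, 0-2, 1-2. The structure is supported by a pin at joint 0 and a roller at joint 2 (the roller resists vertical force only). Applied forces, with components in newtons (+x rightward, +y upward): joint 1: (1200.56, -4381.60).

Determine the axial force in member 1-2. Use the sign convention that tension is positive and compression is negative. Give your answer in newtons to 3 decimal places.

N=3 nodes, M=3 members, R=3 reactions → 2N=6, M+R=6
member 0 (0-1): L=2.5875, (cx,cy)=(0.6887,0.7250)
member 1 (0-2): L=3.3000, (cx,cy)=(1.0000,0.0000)
member 2 (1-2): L=2.4132, (cx,cy)=(0.6290,-0.7774)
solve A·x = −loads:
  F[0-1] = -1838.5737 N (compression)
  F[0-2] = +2466.8019 N (tension)
  F[1-2] = -3921.5884 N (compression)
  Rx@0 = -1200.5600 N
  Ry@0 = +1333.0358 N
  Ry@2 = +3048.5642 N

-3921.588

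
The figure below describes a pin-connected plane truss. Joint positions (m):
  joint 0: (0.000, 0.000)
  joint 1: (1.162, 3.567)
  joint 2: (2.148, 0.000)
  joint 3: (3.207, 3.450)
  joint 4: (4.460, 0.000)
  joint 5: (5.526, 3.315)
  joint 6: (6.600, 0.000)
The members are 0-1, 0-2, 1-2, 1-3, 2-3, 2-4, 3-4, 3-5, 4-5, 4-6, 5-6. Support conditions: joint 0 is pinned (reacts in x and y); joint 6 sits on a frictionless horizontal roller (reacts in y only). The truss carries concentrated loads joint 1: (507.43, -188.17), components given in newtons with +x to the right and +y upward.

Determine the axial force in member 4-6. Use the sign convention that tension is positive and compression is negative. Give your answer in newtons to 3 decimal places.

99.583

N=7 nodes, M=11 members, R=3 reactions → 2N=14, M+R=14
member 0 (0-1): L=3.7515, (cx,cy)=(0.3097,0.9508)
member 1 (0-2): L=2.1480, (cx,cy)=(1.0000,0.0000)
member 2 (1-2): L=3.7008, (cx,cy)=(0.2664,-0.9639)
member 3 (1-3): L=2.0483, (cx,cy)=(0.9984,-0.0571)
member 4 (2-3): L=3.6089, (cx,cy)=(0.2934,0.9560)
member 5 (2-4): L=2.3120, (cx,cy)=(1.0000,0.0000)
member 6 (3-4): L=3.6705, (cx,cy)=(0.3414,-0.9399)
member 7 (3-5): L=2.3229, (cx,cy)=(0.9983,-0.0581)
member 8 (4-5): L=3.4822, (cx,cy)=(0.3061,0.9520)
member 9 (4-6): L=2.1400, (cx,cy)=(1.0000,0.0000)
member 10 (5-6): L=3.4846, (cx,cy)=(0.3082,-0.9513)
solve A·x = −loads:
  F[0-1] = +125.3677 N (tension)
  F[0-2] = +468.5982 N (tension)
  F[1-2] = -295.7614 N (compression)
  F[1-3] = -390.4356 N (compression)
  F[2-3] = +298.1985 N (tension)
  F[2-4] = +302.2939 N (tension)
  F[3-4] = -314.9529 N (compression)
  F[3-5] = -195.1078 N (compression)
  F[4-5] = +310.9626 N (tension)
  F[4-6] = +99.5830 N (tension)
  F[5-6] = -323.1013 N (compression)
  Rx@0 = -507.4300 N
  Ry@0 = -119.2022 N
  Ry@6 = +307.3722 N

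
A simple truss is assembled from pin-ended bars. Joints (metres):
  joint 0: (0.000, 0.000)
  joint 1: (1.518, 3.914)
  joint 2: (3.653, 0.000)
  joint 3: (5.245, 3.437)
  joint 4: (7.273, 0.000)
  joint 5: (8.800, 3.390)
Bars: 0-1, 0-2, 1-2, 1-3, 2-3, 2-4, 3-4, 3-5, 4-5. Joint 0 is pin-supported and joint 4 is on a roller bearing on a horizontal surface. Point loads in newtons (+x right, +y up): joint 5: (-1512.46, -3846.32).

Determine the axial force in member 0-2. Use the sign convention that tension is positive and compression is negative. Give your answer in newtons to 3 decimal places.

-1552.246

N=6 nodes, M=9 members, R=3 reactions → 2N=12, M+R=12
member 0 (0-1): L=4.1981, (cx,cy)=(0.3616,0.9323)
member 1 (0-2): L=3.6530, (cx,cy)=(1.0000,0.0000)
member 2 (1-2): L=4.4584, (cx,cy)=(0.4789,-0.8779)
member 3 (1-3): L=3.7574, (cx,cy)=(0.9919,-0.1269)
member 4 (2-3): L=3.7878, (cx,cy)=(0.4203,0.9074)
member 5 (2-4): L=3.6200, (cx,cy)=(1.0000,0.0000)
member 6 (3-4): L=3.9907, (cx,cy)=(0.5082,-0.8613)
member 7 (3-5): L=3.5553, (cx,cy)=(0.9999,-0.0132)
member 8 (4-5): L=3.7180, (cx,cy)=(0.4107,0.9118)
solve A·x = −loads:
  F[0-1] = +110.0288 N (tension)
  F[0-2] = -1552.2459 N (compression)
  F[1-2] = -131.8587 N (compression)
  F[1-3] = +103.7684 N (tension)
  F[2-3] = +127.5719 N (tension)
  F[2-4] = -1669.0068 N (compression)
  F[3-4] = -122.4686 N (compression)
  F[3-5] = +218.8021 N (tension)
  F[4-5] = -4215.3455 N (compression)
  Rx@0 = +1512.4600 N
  Ry@0 = -102.5837 N
  Ry@4 = +3948.9037 N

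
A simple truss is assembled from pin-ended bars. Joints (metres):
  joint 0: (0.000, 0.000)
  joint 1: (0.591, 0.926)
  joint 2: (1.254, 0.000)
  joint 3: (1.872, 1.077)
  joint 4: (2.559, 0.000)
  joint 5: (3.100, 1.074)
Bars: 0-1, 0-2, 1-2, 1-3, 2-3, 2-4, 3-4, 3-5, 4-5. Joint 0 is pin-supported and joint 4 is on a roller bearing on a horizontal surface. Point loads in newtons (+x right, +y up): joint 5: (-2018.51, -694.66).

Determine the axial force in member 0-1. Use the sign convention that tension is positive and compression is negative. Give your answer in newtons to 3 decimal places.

N=6 nodes, M=9 members, R=3 reactions → 2N=12, M+R=12
member 0 (0-1): L=1.0985, (cx,cy)=(0.5380,0.8429)
member 1 (0-2): L=1.2540, (cx,cy)=(1.0000,0.0000)
member 2 (1-2): L=1.1389, (cx,cy)=(0.5822,-0.8131)
member 3 (1-3): L=1.2899, (cx,cy)=(0.9931,0.1171)
member 4 (2-3): L=1.2417, (cx,cy)=(0.4977,0.8673)
member 5 (2-4): L=1.3050, (cx,cy)=(1.0000,0.0000)
member 6 (3-4): L=1.2775, (cx,cy)=(0.5378,-0.8431)
member 7 (3-5): L=1.2280, (cx,cy)=(1.0000,-0.0024)
member 8 (4-5): L=1.2026, (cx,cy)=(0.4499,0.8931)
solve A·x = −loads:
  F[0-1] = -830.7748 N (compression)
  F[0-2] = -1571.5580 N (compression)
  F[1-2] = +734.5054 N (tension)
  F[1-3] = -880.6003 N (compression)
  F[2-3] = -688.5480 N (compression)
  F[2-4] = -801.2748 N (compression)
  F[3-4] = +835.4736 N (tension)
  F[3-5] = -1666.5469 N (compression)
  F[4-5] = -782.3727 N (compression)
  Rx@0 = +2018.5100 N
  Ry@0 = +700.3004 N
  Ry@4 = -5.6404 N

-830.775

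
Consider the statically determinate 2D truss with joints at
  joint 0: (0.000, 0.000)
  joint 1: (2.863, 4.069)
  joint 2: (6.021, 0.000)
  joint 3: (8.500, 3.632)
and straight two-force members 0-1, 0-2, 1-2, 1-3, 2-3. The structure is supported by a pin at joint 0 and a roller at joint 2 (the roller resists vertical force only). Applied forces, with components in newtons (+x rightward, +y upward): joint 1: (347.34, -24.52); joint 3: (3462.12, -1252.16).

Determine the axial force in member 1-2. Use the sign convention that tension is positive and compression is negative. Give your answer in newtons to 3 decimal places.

-4010.432

N=4 nodes, M=5 members, R=3 reactions → 2N=8, M+R=8
member 0 (0-1): L=4.9753, (cx,cy)=(0.5754,0.8178)
member 1 (0-2): L=6.0210, (cx,cy)=(1.0000,0.0000)
member 2 (1-2): L=5.1507, (cx,cy)=(0.6131,-0.7900)
member 3 (1-3): L=5.6539, (cx,cy)=(0.9970,-0.0773)
member 4 (2-3): L=4.3974, (cx,cy)=(0.5637,0.8259)
solve A·x = −loads:
  F[0-1] = +3455.2488 N (tension)
  F[0-2] = +1821.1592 N (tension)
  F[1-2] = -4010.4325 N (compression)
  F[1-3] = +4112.1401 N (tension)
  F[2-3] = -1131.2164 N (compression)
  Rx@0 = -3809.4600 N
  Ry@0 = -2825.8457 N
  Ry@2 = +4102.5257 N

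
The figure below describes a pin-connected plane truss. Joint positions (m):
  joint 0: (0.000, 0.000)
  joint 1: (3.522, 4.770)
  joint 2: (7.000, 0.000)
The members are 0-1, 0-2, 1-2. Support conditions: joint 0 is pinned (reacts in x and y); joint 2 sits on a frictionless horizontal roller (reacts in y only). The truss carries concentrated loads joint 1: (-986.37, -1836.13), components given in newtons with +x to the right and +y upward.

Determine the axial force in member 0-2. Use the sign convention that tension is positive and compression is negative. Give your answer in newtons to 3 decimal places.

183.521

N=3 nodes, M=3 members, R=3 reactions → 2N=6, M+R=6
member 0 (0-1): L=5.9294, (cx,cy)=(0.5940,0.8045)
member 1 (0-2): L=7.0000, (cx,cy)=(1.0000,0.0000)
member 2 (1-2): L=5.9033, (cx,cy)=(0.5892,-0.8080)
solve A·x = −loads:
  F[0-1] = -1969.5378 N (compression)
  F[0-2] = +183.5210 N (tension)
  F[1-2] = -311.4969 N (compression)
  Rx@0 = +986.3700 N
  Ry@0 = +1584.4350 N
  Ry@2 = +251.6950 N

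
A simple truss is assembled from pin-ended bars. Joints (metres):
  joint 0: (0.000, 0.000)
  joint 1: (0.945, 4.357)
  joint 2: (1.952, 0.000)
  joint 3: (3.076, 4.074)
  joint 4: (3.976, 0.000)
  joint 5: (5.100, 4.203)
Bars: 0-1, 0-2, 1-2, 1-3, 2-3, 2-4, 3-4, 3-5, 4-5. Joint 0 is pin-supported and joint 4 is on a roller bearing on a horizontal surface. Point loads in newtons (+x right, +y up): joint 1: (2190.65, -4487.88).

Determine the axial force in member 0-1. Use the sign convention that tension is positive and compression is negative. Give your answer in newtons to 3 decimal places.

N=6 nodes, M=9 members, R=3 reactions → 2N=12, M+R=12
member 0 (0-1): L=4.4583, (cx,cy)=(0.2120,0.9773)
member 1 (0-2): L=1.9520, (cx,cy)=(1.0000,0.0000)
member 2 (1-2): L=4.4719, (cx,cy)=(0.2252,-0.9743)
member 3 (1-3): L=2.1497, (cx,cy)=(0.9913,-0.1316)
member 4 (2-3): L=4.2262, (cx,cy)=(0.2660,0.9640)
member 5 (2-4): L=2.0240, (cx,cy)=(1.0000,0.0000)
member 6 (3-4): L=4.1722, (cx,cy)=(0.2157,-0.9765)
member 7 (3-5): L=2.0281, (cx,cy)=(0.9980,0.0636)
member 8 (4-5): L=4.3507, (cx,cy)=(0.2583,0.9661)
solve A·x = −loads:
  F[0-1] = -1044.3804 N (compression)
  F[0-2] = +2412.0211 N (tension)
  F[1-2] = -3332.1419 N (compression)
  F[1-3] = -1676.2577 N (compression)
  F[2-3] = +3367.8542 N (tension)
  F[2-4] = +765.9567 N (tension)
  F[3-4] = -3550.8277 N (compression)
  F[3-5] = -0.0000 N (tension)
  F[4-5] = -0.0000 N (tension)
  Rx@0 = -2190.6500 N
  Ry@0 = +1020.6495 N
  Ry@4 = +3467.2305 N

-1044.380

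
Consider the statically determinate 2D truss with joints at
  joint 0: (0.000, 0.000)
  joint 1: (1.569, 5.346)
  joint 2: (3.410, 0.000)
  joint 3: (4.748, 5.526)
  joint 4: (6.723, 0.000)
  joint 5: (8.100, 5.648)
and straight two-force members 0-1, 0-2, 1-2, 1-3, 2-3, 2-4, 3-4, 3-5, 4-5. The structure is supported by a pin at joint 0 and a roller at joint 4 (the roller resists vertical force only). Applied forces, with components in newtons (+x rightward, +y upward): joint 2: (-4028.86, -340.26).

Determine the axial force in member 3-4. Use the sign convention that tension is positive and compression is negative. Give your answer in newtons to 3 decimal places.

-183.276

N=6 nodes, M=9 members, R=3 reactions → 2N=12, M+R=12
member 0 (0-1): L=5.5715, (cx,cy)=(0.2816,0.9595)
member 1 (0-2): L=3.4100, (cx,cy)=(1.0000,0.0000)
member 2 (1-2): L=5.6541, (cx,cy)=(0.3256,-0.9455)
member 3 (1-3): L=3.1841, (cx,cy)=(0.9984,0.0565)
member 4 (2-3): L=5.6857, (cx,cy)=(0.2353,0.9719)
member 5 (2-4): L=3.3130, (cx,cy)=(1.0000,0.0000)
member 6 (3-4): L=5.8683, (cx,cy)=(0.3366,-0.9417)
member 7 (3-5): L=3.3542, (cx,cy)=(0.9993,0.0364)
member 8 (4-5): L=5.8134, (cx,cy)=(0.2369,0.9715)
solve A·x = −loads:
  F[0-1] = -174.7477 N (compression)
  F[0-2] = -3979.6489 N (compression)
  F[1-2] = +171.0568 N (tension)
  F[1-3] = -105.0759 N (compression)
  F[2-3] = +183.6833 N (tension)
  F[2-4] = +61.6820 N (tension)
  F[3-4] = -183.2761 N (compression)
  F[3-5] = +0.0000 N (tension)
  F[4-5] = +0.0000 N (tension)
  Rx@0 = +4028.8600 N
  Ry@0 = +167.6754 N
  Ry@4 = +172.5846 N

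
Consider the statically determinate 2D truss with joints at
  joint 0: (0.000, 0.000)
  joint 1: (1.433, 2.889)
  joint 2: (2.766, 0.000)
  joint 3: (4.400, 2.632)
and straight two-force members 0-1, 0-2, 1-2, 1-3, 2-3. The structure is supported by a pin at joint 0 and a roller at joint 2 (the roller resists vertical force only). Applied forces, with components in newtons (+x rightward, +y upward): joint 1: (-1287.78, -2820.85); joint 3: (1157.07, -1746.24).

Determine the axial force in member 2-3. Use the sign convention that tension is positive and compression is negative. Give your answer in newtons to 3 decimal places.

N=4 nodes, M=5 members, R=3 reactions → 2N=8, M+R=8
member 0 (0-1): L=3.2249, (cx,cy)=(0.4444,0.8958)
member 1 (0-2): L=2.7660, (cx,cy)=(1.0000,0.0000)
member 2 (1-2): L=3.1817, (cx,cy)=(0.4190,-0.9080)
member 3 (1-3): L=2.9781, (cx,cy)=(0.9963,-0.0863)
member 4 (2-3): L=3.0980, (cx,cy)=(0.5274,0.8496)
solve A·x = −loads:
  F[0-1] = -638.3685 N (compression)
  F[0-2] = +152.9545 N (tension)
  F[1-2] = -2679.7096 N (compression)
  F[1-3] = +2134.7664 N (tension)
  F[2-3] = -1838.5538 N (compression)
  Rx@0 = +130.7100 N
  Ry@0 = +571.8818 N
  Ry@2 = +3995.2082 N

-1838.554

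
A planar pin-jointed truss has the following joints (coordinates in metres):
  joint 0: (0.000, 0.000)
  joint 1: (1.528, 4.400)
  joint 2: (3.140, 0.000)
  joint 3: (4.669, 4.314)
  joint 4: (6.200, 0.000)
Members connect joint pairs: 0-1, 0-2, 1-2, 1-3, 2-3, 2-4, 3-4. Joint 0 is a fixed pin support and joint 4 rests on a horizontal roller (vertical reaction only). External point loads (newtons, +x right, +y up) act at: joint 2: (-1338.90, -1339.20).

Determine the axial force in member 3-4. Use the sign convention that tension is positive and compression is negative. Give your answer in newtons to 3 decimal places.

N=5 nodes, M=7 members, R=3 reactions → 2N=10, M+R=10
member 0 (0-1): L=4.6578, (cx,cy)=(0.3281,0.9447)
member 1 (0-2): L=3.1400, (cx,cy)=(1.0000,0.0000)
member 2 (1-2): L=4.6860, (cx,cy)=(0.3440,-0.9390)
member 3 (1-3): L=3.1422, (cx,cy)=(0.9996,-0.0274)
member 4 (2-3): L=4.5769, (cx,cy)=(0.3341,0.9425)
member 5 (2-4): L=3.0600, (cx,cy)=(1.0000,0.0000)
member 6 (3-4): L=4.5776, (cx,cy)=(0.3345,-0.9424)
solve A·x = −loads:
  F[0-1] = -699.6811 N (compression)
  F[0-2] = -1109.3666 N (compression)
  F[1-2] = +717.8150 N (tension)
  F[1-3] = -476.6430 N (compression)
  F[2-3] = +705.7393 N (tension)
  F[2-4] = +240.7013 N (tension)
  F[3-4] = -719.6851 N (compression)
  Rx@0 = +1338.9000 N
  Ry@0 = +660.9600 N
  Ry@4 = +678.2400 N

-719.685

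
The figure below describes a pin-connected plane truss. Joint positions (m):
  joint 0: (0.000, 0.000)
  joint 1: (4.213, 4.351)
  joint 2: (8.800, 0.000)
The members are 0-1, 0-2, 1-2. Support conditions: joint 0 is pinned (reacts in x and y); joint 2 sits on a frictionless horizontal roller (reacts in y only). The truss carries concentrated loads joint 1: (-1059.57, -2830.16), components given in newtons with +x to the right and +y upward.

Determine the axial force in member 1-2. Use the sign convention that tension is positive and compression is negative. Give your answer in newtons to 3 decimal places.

N=3 nodes, M=3 members, R=3 reactions → 2N=6, M+R=6
member 0 (0-1): L=6.0564, (cx,cy)=(0.6956,0.7184)
member 1 (0-2): L=8.8000, (cx,cy)=(1.0000,0.0000)
member 2 (1-2): L=6.3223, (cx,cy)=(0.7255,-0.6882)
solve A·x = −loads:
  F[0-1] = -2782.6897 N (compression)
  F[0-2] = +876.1307 N (tension)
  F[1-2] = -1207.5826 N (compression)
  Rx@0 = +1059.5700 N
  Ry@0 = +1999.1060 N
  Ry@2 = +831.0540 N

-1207.583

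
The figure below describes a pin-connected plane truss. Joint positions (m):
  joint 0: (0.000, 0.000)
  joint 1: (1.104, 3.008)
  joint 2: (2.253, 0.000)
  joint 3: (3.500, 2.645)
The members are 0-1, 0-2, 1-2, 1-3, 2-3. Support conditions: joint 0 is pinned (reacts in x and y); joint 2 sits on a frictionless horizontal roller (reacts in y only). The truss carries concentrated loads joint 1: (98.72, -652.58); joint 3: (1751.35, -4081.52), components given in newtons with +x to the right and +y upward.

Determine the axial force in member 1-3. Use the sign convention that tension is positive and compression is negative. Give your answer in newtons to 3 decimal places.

3469.719

N=4 nodes, M=5 members, R=3 reactions → 2N=8, M+R=8
member 0 (0-1): L=3.2042, (cx,cy)=(0.3445,0.9388)
member 1 (0-2): L=2.2530, (cx,cy)=(1.0000,0.0000)
member 2 (1-2): L=3.2200, (cx,cy)=(0.3568,-0.9342)
member 3 (1-3): L=2.4233, (cx,cy)=(0.9887,-0.1498)
member 4 (2-3): L=2.9242, (cx,cy)=(0.4264,0.9045)
solve A·x = −loads:
  F[0-1] = +4382.4637 N (tension)
  F[0-2] = +340.1006 N (tension)
  F[1-2] = -5658.9844 N (compression)
  F[1-3] = +3469.7186 N (tension)
  F[2-3] = -3937.7734 N (compression)
  Rx@0 = -1850.0700 N
  Ry@0 = -4114.1196 N
  Ry@2 = +8848.2196 N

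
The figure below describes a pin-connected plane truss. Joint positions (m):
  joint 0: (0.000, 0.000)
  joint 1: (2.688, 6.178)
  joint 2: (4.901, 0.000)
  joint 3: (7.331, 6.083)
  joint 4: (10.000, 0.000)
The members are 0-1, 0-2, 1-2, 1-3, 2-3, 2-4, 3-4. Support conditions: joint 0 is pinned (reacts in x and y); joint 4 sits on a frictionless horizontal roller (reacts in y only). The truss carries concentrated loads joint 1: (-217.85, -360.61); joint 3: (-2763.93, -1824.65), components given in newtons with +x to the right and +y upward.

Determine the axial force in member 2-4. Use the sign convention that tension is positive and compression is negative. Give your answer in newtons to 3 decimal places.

-167.302

N=5 nodes, M=7 members, R=3 reactions → 2N=10, M+R=10
member 0 (0-1): L=6.7374, (cx,cy)=(0.3990,0.9170)
member 1 (0-2): L=4.9010, (cx,cy)=(1.0000,0.0000)
member 2 (1-2): L=6.5624, (cx,cy)=(0.3372,-0.9414)
member 3 (1-3): L=4.6440, (cx,cy)=(0.9998,-0.0205)
member 4 (2-3): L=6.5504, (cx,cy)=(0.3710,0.9286)
member 5 (2-4): L=5.0990, (cx,cy)=(1.0000,0.0000)
member 6 (3-4): L=6.6428, (cx,cy)=(0.4018,-0.9157)
solve A·x = −loads:
  F[0-1] = -2798.9728 N (compression)
  F[0-2] = -1865.0881 N (compression)
  F[1-2] = +2380.1889 N (tension)
  F[1-3] = -1701.8557 N (compression)
  F[2-3] = -2412.9431 N (compression)
  F[2-4] = -167.3021 N (compression)
  F[3-4] = +416.3921 N (tension)
  Rx@0 = +2981.7800 N
  Ry@0 = +2566.5635 N
  Ry@4 = -381.3035 N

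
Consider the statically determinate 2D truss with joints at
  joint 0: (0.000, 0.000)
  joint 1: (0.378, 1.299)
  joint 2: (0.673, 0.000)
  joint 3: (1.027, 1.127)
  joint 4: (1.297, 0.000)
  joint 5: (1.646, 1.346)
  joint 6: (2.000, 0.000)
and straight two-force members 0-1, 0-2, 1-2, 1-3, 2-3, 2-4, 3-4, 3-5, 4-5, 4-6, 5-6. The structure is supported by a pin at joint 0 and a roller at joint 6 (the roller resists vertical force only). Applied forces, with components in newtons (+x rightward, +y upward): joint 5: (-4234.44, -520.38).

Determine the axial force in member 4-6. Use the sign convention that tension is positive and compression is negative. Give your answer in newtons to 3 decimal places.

-636.860

N=7 nodes, M=11 members, R=3 reactions → 2N=14, M+R=14
member 0 (0-1): L=1.3529, (cx,cy)=(0.2794,0.9602)
member 1 (0-2): L=0.6730, (cx,cy)=(1.0000,0.0000)
member 2 (1-2): L=1.3321, (cx,cy)=(0.2215,-0.9752)
member 3 (1-3): L=0.6714, (cx,cy)=(0.9666,-0.2562)
member 4 (2-3): L=1.1813, (cx,cy)=(0.2997,0.9540)
member 5 (2-4): L=0.6240, (cx,cy)=(1.0000,0.0000)
member 6 (3-4): L=1.1589, (cx,cy)=(0.2330,-0.9725)
member 7 (3-5): L=0.6566, (cx,cy)=(0.9427,0.3335)
member 8 (4-5): L=1.3905, (cx,cy)=(0.2510,0.9680)
member 9 (4-6): L=0.7030, (cx,cy)=(1.0000,0.0000)
member 10 (5-6): L=1.3918, (cx,cy)=(0.2544,-0.9671)
solve A·x = −loads:
  F[0-1] = -3063.9097 N (compression)
  F[0-2] = -3378.3717 N (compression)
  F[1-2] = +3457.5443 N (tension)
  F[1-3] = -1677.7601 N (compression)
  F[2-3] = -3534.1128 N (compression)
  F[2-4] = -1553.5915 N (compression)
  F[3-4] = +1889.6515 N (tension)
  F[3-5] = -3310.6815 N (compression)
  F[4-5] = -1898.4181 N (compression)
  F[4-6] = -636.8595 N (compression)
  F[5-6] = +2503.8527 N (tension)
  Rx@0 = +4234.4400 N
  Ry@0 = +2941.8854 N
  Ry@6 = -2421.5054 N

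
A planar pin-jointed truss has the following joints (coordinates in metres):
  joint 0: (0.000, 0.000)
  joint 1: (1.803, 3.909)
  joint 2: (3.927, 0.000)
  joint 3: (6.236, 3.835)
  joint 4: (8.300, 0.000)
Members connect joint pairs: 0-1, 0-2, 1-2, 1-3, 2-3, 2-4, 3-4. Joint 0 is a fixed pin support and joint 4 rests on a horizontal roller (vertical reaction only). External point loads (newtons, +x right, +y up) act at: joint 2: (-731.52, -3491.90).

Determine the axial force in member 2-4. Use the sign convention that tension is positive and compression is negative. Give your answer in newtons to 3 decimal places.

889.178

N=5 nodes, M=7 members, R=3 reactions → 2N=10, M+R=10
member 0 (0-1): L=4.3048, (cx,cy)=(0.4188,0.9081)
member 1 (0-2): L=3.9270, (cx,cy)=(1.0000,0.0000)
member 2 (1-2): L=4.4488, (cx,cy)=(0.4774,-0.8787)
member 3 (1-3): L=4.4336, (cx,cy)=(0.9999,-0.0167)
member 4 (2-3): L=4.4765, (cx,cy)=(0.5158,0.8567)
member 5 (2-4): L=4.3730, (cx,cy)=(1.0000,0.0000)
member 6 (3-4): L=4.3551, (cx,cy)=(0.4739,-0.8806)
solve A·x = −loads:
  F[0-1] = -2026.0399 N (compression)
  F[0-2] = +117.0609 N (tension)
  F[1-2] = +2129.2508 N (tension)
  F[1-3] = -1865.4176 N (compression)
  F[2-3] = +1892.1324 N (tension)
  F[2-4] = +889.1785 N (tension)
  F[3-4] = -1876.2134 N (compression)
  Rx@0 = +731.5200 N
  Ry@0 = +1839.7685 N
  Ry@4 = +1652.1315 N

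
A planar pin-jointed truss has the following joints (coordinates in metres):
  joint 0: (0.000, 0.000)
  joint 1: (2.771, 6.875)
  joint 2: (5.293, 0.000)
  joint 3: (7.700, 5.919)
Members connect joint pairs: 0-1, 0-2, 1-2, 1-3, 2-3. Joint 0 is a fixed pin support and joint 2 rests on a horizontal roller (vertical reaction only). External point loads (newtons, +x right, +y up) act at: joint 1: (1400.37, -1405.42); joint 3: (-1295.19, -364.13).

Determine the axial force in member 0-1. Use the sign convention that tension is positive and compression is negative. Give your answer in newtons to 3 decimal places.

-143.952

N=4 nodes, M=5 members, R=3 reactions → 2N=8, M+R=8
member 0 (0-1): L=7.4124, (cx,cy)=(0.3738,0.9275)
member 1 (0-2): L=5.2930, (cx,cy)=(1.0000,0.0000)
member 2 (1-2): L=7.3230, (cx,cy)=(0.3444,-0.9388)
member 3 (1-3): L=5.0209, (cx,cy)=(0.9817,-0.1904)
member 4 (2-3): L=6.3897, (cx,cy)=(0.3767,0.9263)
solve A·x = −loads:
  F[0-1] = -143.9519 N (compression)
  F[0-2] = +158.9938 N (tension)
  F[1-2] = -1135.1243 N (compression)
  F[1-3] = -1083.0667 N (compression)
  F[2-3] = -615.7083 N (compression)
  Rx@0 = -105.1800 N
  Ry@0 = +133.5149 N
  Ry@2 = +1636.0351 N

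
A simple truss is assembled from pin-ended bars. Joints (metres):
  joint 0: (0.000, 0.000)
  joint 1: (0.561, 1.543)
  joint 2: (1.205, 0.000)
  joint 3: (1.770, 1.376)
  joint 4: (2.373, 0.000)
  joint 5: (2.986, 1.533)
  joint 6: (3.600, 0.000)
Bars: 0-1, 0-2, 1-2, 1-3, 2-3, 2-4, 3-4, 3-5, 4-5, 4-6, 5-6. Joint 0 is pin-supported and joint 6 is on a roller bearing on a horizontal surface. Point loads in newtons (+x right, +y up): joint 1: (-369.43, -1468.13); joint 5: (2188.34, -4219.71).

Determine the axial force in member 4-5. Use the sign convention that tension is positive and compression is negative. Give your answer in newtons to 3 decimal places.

264.483

N=7 nodes, M=11 members, R=3 reactions → 2N=14, M+R=14
member 0 (0-1): L=1.6418, (cx,cy)=(0.3417,0.9398)
member 1 (0-2): L=1.2050, (cx,cy)=(1.0000,0.0000)
member 2 (1-2): L=1.6720, (cx,cy)=(0.3852,-0.9228)
member 3 (1-3): L=1.2205, (cx,cy)=(0.9906,-0.1368)
member 4 (2-3): L=1.4875, (cx,cy)=(0.3798,0.9251)
member 5 (2-4): L=1.1680, (cx,cy)=(1.0000,0.0000)
member 6 (3-4): L=1.5023, (cx,cy)=(0.4014,-0.9159)
member 7 (3-5): L=1.2261, (cx,cy)=(0.9918,0.1280)
member 8 (4-5): L=1.6510, (cx,cy)=(0.3713,0.9285)
member 9 (4-6): L=1.2270, (cx,cy)=(1.0000,0.0000)
member 10 (5-6): L=1.6514, (cx,cy)=(0.3718,-0.9283)
solve A·x = −loads:
  F[0-1] = -1261.4396 N (compression)
  F[0-2] = +2249.9365 N (tension)
  F[1-2] = -315.1942 N (compression)
  F[1-3] = +60.3739 N (tension)
  F[2-3] = +314.4423 N (tension)
  F[2-4] = +2009.0973 N (tension)
  F[3-4] = -268.1235 N (compression)
  F[3-5] = +289.2425 N (tension)
  F[4-5] = +264.4834 N (tension)
  F[4-6] = +1803.2795 N (tension)
  F[5-6] = -4850.0254 N (compression)
  Rx@0 = -1818.9100 N
  Ry@0 = +1185.5151 N
  Ry@6 = +4502.3249 N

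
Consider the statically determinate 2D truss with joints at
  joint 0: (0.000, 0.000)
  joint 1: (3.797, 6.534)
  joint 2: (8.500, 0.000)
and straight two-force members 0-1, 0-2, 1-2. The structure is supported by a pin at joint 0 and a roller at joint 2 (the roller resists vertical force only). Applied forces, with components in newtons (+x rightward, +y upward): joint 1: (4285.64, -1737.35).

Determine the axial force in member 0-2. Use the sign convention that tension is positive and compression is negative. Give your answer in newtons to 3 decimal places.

N=3 nodes, M=3 members, R=3 reactions → 2N=6, M+R=6
member 0 (0-1): L=7.5571, (cx,cy)=(0.5024,0.8646)
member 1 (0-2): L=8.5000, (cx,cy)=(1.0000,0.0000)
member 2 (1-2): L=8.0506, (cx,cy)=(0.5842,-0.8116)
solve A·x = −loads:
  F[0-1] = +2698.4693 N (tension)
  F[0-2] = +2929.8244 N (tension)
  F[1-2] = -5015.2455 N (compression)
  Rx@0 = -4285.6400 N
  Ry@0 = -2333.1311 N
  Ry@2 = +4070.4811 N

2929.824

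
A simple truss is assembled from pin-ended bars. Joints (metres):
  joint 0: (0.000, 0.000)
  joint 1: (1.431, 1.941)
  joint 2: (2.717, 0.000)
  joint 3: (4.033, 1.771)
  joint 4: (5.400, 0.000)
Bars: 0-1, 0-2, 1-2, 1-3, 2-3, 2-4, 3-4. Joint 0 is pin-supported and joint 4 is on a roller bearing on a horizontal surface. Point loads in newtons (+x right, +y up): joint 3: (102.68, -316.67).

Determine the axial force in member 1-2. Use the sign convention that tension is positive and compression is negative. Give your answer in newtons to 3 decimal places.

N=5 nodes, M=7 members, R=3 reactions → 2N=10, M+R=10
member 0 (0-1): L=2.4115, (cx,cy)=(0.5934,0.8049)
member 1 (0-2): L=2.7170, (cx,cy)=(1.0000,0.0000)
member 2 (1-2): L=2.3284, (cx,cy)=(0.5523,-0.8336)
member 3 (1-3): L=2.6075, (cx,cy)=(0.9979,-0.0652)
member 4 (2-3): L=2.2064, (cx,cy)=(0.5964,0.8027)
member 5 (2-4): L=2.6830, (cx,cy)=(1.0000,0.0000)
member 6 (3-4): L=2.2372, (cx,cy)=(0.6110,-0.7916)
solve A·x = −loads:
  F[0-1] = -57.7578 N (compression)
  F[0-2] = +136.9541 N (tension)
  F[1-2] = +61.0979 N (tension)
  F[1-3] = -68.1647 N (compression)
  F[2-3] = -63.4558 N (compression)
  F[2-4] = +208.5472 N (tension)
  F[3-4] = -341.3058 N (compression)
  Rx@0 = -102.6800 N
  Ry@0 = +46.4892 N
  Ry@4 = +270.1808 N

61.098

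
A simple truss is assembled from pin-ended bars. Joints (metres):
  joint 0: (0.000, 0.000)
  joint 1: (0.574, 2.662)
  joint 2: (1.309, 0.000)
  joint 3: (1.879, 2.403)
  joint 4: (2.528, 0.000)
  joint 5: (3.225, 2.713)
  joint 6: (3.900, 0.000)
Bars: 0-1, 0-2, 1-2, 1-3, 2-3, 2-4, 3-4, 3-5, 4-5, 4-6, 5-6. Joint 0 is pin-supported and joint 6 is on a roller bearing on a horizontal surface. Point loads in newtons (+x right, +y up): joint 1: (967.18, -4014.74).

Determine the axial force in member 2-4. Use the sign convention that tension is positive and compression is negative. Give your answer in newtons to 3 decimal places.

N=7 nodes, M=11 members, R=3 reactions → 2N=14, M+R=14
member 0 (0-1): L=2.7232, (cx,cy)=(0.2108,0.9775)
member 1 (0-2): L=1.3090, (cx,cy)=(1.0000,0.0000)
member 2 (1-2): L=2.7616, (cx,cy)=(0.2661,-0.9639)
member 3 (1-3): L=1.3305, (cx,cy)=(0.9809,-0.1947)
member 4 (2-3): L=2.4697, (cx,cy)=(0.2308,0.9730)
member 5 (2-4): L=1.2190, (cx,cy)=(1.0000,0.0000)
member 6 (3-4): L=2.4891, (cx,cy)=(0.2607,-0.9654)
member 7 (3-5): L=1.3812, (cx,cy)=(0.9745,0.2244)
member 8 (4-5): L=2.8011, (cx,cy)=(0.2488,0.9685)
member 9 (4-6): L=1.3720, (cx,cy)=(1.0000,0.0000)
member 10 (5-6): L=2.7957, (cx,cy)=(0.2414,-0.9704)
solve A·x = −loads:
  F[0-1] = -2827.2094 N (compression)
  F[0-2] = +1563.1072 N (tension)
  F[1-2] = -1032.6131 N (compression)
  F[1-3] = -1313.4049 N (compression)
  F[2-3] = +1022.9878 N (tension)
  F[2-4] = +1052.1729 N (tension)
  F[3-4] = -1456.2993 N (compression)
  F[3-5] = -690.0663 N (compression)
  F[4-5] = +1451.5823 N (tension)
  F[4-6] = +311.2638 N (tension)
  F[5-6] = -1289.1899 N (compression)
  Rx@0 = -967.1800 N
  Ry@0 = +2763.6903 N
  Ry@6 = +1251.0497 N

1052.173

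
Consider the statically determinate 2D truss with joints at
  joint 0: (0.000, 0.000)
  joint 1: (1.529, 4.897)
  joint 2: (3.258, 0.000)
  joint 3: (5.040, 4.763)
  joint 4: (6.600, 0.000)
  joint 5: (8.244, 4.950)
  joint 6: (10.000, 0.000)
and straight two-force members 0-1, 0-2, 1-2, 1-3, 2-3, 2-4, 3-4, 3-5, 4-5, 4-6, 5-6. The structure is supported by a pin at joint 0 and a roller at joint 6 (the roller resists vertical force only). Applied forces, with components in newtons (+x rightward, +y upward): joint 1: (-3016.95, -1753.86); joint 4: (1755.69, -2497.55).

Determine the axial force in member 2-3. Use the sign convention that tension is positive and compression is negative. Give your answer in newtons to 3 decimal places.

N=7 nodes, M=11 members, R=3 reactions → 2N=14, M+R=14
member 0 (0-1): L=5.1302, (cx,cy)=(0.2980,0.9546)
member 1 (0-2): L=3.2580, (cx,cy)=(1.0000,0.0000)
member 2 (1-2): L=5.1933, (cx,cy)=(0.3329,-0.9430)
member 3 (1-3): L=3.5136, (cx,cy)=(0.9993,-0.0381)
member 4 (2-3): L=5.0854, (cx,cy)=(0.3504,0.9366)
member 5 (2-4): L=3.3420, (cx,cy)=(1.0000,0.0000)
member 6 (3-4): L=5.0120, (cx,cy)=(0.3113,-0.9503)
member 7 (3-5): L=3.2095, (cx,cy)=(0.9983,0.0583)
member 8 (4-5): L=5.2159, (cx,cy)=(0.3152,0.9490)
member 9 (4-6): L=3.4000, (cx,cy)=(1.0000,0.0000)
member 10 (5-6): L=5.2522, (cx,cy)=(0.3343,-0.9425)
solve A·x = −loads:
  F[0-1] = -3993.7678 N (compression)
  F[0-2] = -70.9498 N (compression)
  F[1-2] = +2137.8108 N (tension)
  F[1-3] = +1115.7082 N (tension)
  F[2-3] = -2152.3178 N (compression)
  F[2-4] = +1394.9919 N (tension)
  F[3-4] = +2147.1039 N (tension)
  F[3-5] = -308.1229 N (compression)
  F[4-5] = +481.6515 N (tension)
  F[4-6] = +155.7866 N (tension)
  F[5-6] = -465.9616 N (compression)
  Rx@0 = +1261.2600 N
  Ry@0 = +3812.2622 N
  Ry@6 = +439.1478 N

-2152.318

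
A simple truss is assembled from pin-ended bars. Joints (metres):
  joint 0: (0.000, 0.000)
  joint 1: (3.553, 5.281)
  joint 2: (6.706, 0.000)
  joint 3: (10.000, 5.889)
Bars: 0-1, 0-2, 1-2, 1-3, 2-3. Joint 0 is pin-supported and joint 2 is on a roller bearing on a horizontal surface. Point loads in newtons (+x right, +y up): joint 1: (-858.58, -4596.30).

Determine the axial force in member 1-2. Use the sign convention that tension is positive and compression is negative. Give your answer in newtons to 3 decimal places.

N=4 nodes, M=5 members, R=3 reactions → 2N=8, M+R=8
member 0 (0-1): L=6.3650, (cx,cy)=(0.5582,0.8297)
member 1 (0-2): L=6.7060, (cx,cy)=(1.0000,0.0000)
member 2 (1-2): L=6.1506, (cx,cy)=(0.5126,-0.8586)
member 3 (1-3): L=6.4756, (cx,cy)=(0.9956,0.0939)
member 4 (2-3): L=6.7476, (cx,cy)=(0.4882,0.8727)
solve A·x = −loads:
  F[0-1] = -3419.5620 N (compression)
  F[0-2] = +1050.2608 N (tension)
  F[1-2] = -2048.7713 N (compression)
  F[1-3] = -0.0000 N (compression)
  F[2-3] = -0.0000 N (compression)
  Rx@0 = +858.5800 N
  Ry@0 = +2837.2047 N
  Ry@2 = +1759.0953 N

-2048.771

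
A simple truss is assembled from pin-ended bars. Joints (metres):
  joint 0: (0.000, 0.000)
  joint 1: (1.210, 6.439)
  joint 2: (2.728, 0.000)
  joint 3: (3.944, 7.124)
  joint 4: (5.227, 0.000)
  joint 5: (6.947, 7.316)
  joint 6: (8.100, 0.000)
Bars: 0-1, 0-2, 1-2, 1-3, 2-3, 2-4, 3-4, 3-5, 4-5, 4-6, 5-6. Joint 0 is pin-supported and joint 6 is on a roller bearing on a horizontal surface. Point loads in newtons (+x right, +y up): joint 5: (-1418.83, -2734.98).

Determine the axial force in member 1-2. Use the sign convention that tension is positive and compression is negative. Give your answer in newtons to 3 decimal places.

1544.561

N=7 nodes, M=11 members, R=3 reactions → 2N=14, M+R=14
member 0 (0-1): L=6.5517, (cx,cy)=(0.1847,0.9828)
member 1 (0-2): L=2.7280, (cx,cy)=(1.0000,0.0000)
member 2 (1-2): L=6.6155, (cx,cy)=(0.2295,-0.9733)
member 3 (1-3): L=2.8185, (cx,cy)=(0.9700,0.2430)
member 4 (2-3): L=7.2270, (cx,cy)=(0.1683,0.9857)
member 5 (2-4): L=2.4990, (cx,cy)=(1.0000,0.0000)
member 6 (3-4): L=7.2386, (cx,cy)=(0.1772,-0.9842)
member 7 (3-5): L=3.0091, (cx,cy)=(0.9980,0.0638)
member 8 (4-5): L=7.5155, (cx,cy)=(0.2289,0.9735)
member 9 (4-6): L=2.8730, (cx,cy)=(1.0000,0.0000)
member 10 (5-6): L=7.4063, (cx,cy)=(0.1557,-0.9878)
solve A·x = −loads:
  F[0-1] = -1700.0586 N (compression)
  F[0-2] = -1104.8550 N (compression)
  F[1-2] = +1544.5615 N (tension)
  F[1-3] = -689.0506 N (compression)
  F[2-3] = -1525.0924 N (compression)
  F[2-4] = -493.8314 N (compression)
  F[3-4] = +1618.9597 N (tension)
  F[3-5] = -1214.4240 N (compression)
  F[4-5] = -1636.7680 N (compression)
  F[4-6] = +167.7124 N (tension)
  F[5-6] = -1077.3008 N (compression)
  Rx@0 = +1418.8300 N
  Ry@0 = +1670.8139 N
  Ry@6 = +1064.1661 N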